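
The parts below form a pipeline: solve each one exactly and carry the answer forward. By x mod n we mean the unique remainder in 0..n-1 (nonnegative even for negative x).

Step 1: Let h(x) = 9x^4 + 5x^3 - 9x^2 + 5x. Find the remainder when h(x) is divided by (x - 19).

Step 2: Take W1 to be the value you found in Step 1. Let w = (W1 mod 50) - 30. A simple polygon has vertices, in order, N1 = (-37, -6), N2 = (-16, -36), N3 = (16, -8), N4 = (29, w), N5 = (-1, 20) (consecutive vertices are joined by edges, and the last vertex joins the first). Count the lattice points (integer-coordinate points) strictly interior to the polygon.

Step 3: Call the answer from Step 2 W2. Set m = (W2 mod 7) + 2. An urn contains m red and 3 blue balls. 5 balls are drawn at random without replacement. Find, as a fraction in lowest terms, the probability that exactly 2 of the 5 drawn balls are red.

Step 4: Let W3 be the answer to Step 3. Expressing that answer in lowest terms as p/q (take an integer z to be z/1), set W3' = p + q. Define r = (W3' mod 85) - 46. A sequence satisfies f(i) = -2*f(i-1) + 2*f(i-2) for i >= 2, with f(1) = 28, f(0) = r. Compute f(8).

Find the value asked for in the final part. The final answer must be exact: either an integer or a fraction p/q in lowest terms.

Step 1: remainder = value at the root: 9*(19)^4 + 5*(19)^3 - 9*(19)^2 + 5*(19)^1 = (1172889) + (34295) + (-3249) + (95) = 1204030; answer 1204030
Step 2: W1 = 1204030; w = 0; cross terms: (-37*-36 - -16*-6)=1236, (-16*-8 - 16*-36)=704, (16*0 - 29*-8)=232, (29*20 - -1*0)=580, (-1*-6 - -37*20)=746; twice the area = |3498| = 3498; area = 1749; boundary points = 3 + 4 + 1 + 10 + 2 = 20; strictly interior points = area - boundary/2 + 1 = 1740; answer 1740
Step 3: W2 = 1740; m = 6; total draws C(9,5) = 126; favorable C(6,2)*C(3,3) = 15; P = 5/42; answer 5/42
Step 4: W3 = 5/42; threaded value p + q = 47; r = 1; f(2) = -2*(28) + 2*(1) = -54; iterating: f(2)=-54, f(3)=164, f(4)=-436, f(5)=1200, f(6)=-3272, f(7)=8944, f(8)=-24432; answer -24432

-24432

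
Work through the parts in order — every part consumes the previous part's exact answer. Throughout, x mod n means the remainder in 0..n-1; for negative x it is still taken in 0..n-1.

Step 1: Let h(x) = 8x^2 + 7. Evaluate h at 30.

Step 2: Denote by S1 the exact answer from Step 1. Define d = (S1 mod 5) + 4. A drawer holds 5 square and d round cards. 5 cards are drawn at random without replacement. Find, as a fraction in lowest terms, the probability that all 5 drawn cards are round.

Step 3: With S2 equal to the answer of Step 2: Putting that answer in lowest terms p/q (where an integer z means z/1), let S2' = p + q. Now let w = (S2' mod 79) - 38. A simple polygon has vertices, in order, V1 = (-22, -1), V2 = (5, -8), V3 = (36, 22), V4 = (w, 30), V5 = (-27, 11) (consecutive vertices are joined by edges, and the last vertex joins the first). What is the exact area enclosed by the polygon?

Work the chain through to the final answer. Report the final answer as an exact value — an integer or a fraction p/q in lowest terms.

Step 1: 8*(30)^2 + 7 = (7200) + (7) = 7207; answer 7207
Step 2: S1 = 7207; d = 6; total draws C(11,5) = 462; favorable C(6,5) = 6; P = 1/77; answer 1/77
Step 3: S2 = 1/77; threaded value p + q = 78; w = 40; cross terms: (-22*-8 - 5*-1)=181, (5*22 - 36*-8)=398, (36*30 - 40*22)=200, (40*11 - -27*30)=1250, (-27*-1 - -22*11)=269; twice the area = |2298| = 2298; area = 1149; answer 1149

1149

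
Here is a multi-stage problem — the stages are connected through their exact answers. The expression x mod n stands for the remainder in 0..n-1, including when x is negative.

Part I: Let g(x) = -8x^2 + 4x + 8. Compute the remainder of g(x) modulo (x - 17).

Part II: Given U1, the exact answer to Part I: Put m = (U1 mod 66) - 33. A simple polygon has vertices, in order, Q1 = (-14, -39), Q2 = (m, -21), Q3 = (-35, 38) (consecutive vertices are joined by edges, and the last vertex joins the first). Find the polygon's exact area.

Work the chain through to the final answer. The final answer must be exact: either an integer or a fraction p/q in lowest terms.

Part I: remainder = value at the root: -8*(17)^2 + 4*(17)^1 + 8 = (-2312) + (68) + (8) = -2236; answer -2236
Part II: U1 = -2236; m = -25; cross terms: (-14*-21 - -25*-39)=-681, (-25*38 - -35*-21)=-1685, (-35*-39 - -14*38)=1897; twice the area = |-469| = 469; area = 469/2; answer 469/2

469/2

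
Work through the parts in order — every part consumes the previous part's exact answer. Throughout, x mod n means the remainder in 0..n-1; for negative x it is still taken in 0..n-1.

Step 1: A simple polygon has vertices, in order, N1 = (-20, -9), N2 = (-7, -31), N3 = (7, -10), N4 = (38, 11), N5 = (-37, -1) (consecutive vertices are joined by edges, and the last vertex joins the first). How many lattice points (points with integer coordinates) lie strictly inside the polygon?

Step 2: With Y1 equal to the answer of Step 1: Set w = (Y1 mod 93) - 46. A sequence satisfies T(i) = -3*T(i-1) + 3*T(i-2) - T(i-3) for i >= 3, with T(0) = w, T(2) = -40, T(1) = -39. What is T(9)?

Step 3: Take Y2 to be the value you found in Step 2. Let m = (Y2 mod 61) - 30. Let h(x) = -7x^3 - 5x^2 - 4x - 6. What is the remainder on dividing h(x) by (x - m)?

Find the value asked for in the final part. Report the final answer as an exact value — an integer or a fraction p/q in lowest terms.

-12870

Step 1: cross terms: (-20*-31 - -7*-9)=557, (-7*-10 - 7*-31)=287, (7*11 - 38*-10)=457, (38*-1 - -37*11)=369, (-37*-9 - -20*-1)=313; twice the area = |1983| = 1983; area = 1983/2; boundary points = 1 + 7 + 1 + 3 + 1 = 13; strictly interior points = area - boundary/2 + 1 = 986; answer 986
Step 2: Y1 = 986; w = 10; T(3) = -3*(-40) + 3*(-39) - 1*(10) = -7; iterating: T(3)=-7, T(4)=-60, T(5)=199, T(6)=-770, T(7)=2967, T(8)=-11410, T(9)=43901; answer 43901
Step 3: Y2 = 43901; m = 12; remainder = value at the root: -7*(12)^3 - 5*(12)^2 - 4*(12)^1 - 6 = (-12096) + (-720) + (-48) + (-6) = -12870; answer -12870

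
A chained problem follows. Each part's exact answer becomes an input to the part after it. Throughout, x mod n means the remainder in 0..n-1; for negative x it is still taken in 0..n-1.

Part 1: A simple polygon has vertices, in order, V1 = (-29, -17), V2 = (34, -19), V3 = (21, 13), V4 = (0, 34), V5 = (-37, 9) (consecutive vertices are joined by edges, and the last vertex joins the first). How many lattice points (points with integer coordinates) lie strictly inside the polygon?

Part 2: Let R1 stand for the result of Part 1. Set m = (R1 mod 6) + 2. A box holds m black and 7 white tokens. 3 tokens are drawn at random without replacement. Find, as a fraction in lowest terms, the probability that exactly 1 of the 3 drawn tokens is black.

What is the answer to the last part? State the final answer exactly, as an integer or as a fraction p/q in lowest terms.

Part 1: cross terms: (-29*-19 - 34*-17)=1129, (34*13 - 21*-19)=841, (21*34 - 0*13)=714, (0*9 - -37*34)=1258, (-37*-17 - -29*9)=890; twice the area = |4832| = 4832; area = 2416; boundary points = 1 + 1 + 21 + 1 + 2 = 26; strictly interior points = area - boundary/2 + 1 = 2404; answer 2404
Part 2: R1 = 2404; m = 6; total draws C(13,3) = 286; favorable C(6,1)*C(7,2) = 126; P = 63/143; answer 63/143

63/143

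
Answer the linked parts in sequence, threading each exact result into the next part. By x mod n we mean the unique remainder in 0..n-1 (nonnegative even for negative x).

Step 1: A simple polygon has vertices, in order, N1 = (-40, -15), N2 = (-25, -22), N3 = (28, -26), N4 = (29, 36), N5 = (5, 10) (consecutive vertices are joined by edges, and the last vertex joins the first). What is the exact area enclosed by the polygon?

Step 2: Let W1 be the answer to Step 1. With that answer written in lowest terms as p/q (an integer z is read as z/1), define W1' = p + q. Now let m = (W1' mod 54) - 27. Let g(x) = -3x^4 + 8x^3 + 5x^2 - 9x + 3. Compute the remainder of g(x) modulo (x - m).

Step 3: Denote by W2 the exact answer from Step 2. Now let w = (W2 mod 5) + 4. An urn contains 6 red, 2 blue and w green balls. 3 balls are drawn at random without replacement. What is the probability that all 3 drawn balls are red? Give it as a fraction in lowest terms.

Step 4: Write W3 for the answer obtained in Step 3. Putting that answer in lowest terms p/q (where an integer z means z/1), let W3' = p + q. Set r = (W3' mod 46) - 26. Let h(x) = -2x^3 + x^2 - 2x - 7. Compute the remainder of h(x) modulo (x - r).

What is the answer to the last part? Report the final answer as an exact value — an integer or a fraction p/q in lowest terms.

Step 1: cross terms: (-40*-22 - -25*-15)=505, (-25*-26 - 28*-22)=1266, (28*36 - 29*-26)=1762, (29*10 - 5*36)=110, (5*-15 - -40*10)=325; twice the area = |3968| = 3968; area = 1984; answer 1984
Step 2: W1 = 1984; threaded value p + q = 1985; m = 14; remainder = value at the root: -3*(14)^4 + 8*(14)^3 + 5*(14)^2 - 9*(14)^1 + 3 = (-115248) + (21952) + (980) + (-126) + (3) = -92439; answer -92439
Step 3: W2 = -92439; w = 5; total draws C(13,3) = 286; favorable C(6,3) = 20; P = 10/143; answer 10/143
Step 4: W3 = 10/143; threaded value p + q = 153; r = -11; remainder = value at the root: -2*(-11)^3 + 1*(-11)^2 - 2*(-11)^1 - 7 = (2662) + (121) + (22) + (-7) = 2798; answer 2798

2798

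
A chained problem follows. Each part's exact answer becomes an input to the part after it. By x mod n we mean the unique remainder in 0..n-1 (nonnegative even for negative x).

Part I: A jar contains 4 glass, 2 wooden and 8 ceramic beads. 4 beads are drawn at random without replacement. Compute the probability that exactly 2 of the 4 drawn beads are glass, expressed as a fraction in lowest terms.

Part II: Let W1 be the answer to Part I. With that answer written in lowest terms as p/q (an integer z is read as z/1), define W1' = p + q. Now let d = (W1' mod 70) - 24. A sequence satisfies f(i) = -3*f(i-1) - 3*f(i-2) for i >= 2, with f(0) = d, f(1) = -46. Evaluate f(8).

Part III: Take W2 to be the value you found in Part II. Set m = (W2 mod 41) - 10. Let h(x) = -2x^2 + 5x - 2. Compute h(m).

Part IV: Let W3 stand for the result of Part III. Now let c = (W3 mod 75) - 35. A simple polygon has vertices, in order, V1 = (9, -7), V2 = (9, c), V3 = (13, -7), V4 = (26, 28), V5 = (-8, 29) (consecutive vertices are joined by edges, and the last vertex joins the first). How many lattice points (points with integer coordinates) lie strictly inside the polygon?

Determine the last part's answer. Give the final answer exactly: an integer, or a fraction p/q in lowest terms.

Part I: total draws C(14,4) = 1001; favorable C(4,2)*C(10,2) = 270; P = 270/1001; answer 270/1001
Part II: W1 = 270/1001; threaded value p + q = 1271; d = -13; f(2) = -3*(-46) - 3*(-13) = 177; iterating: f(2)=177, f(3)=-393, f(4)=648, f(5)=-765, f(6)=351, f(7)=1242, f(8)=-4779; answer -4779
Part III: W2 = -4779; m = 8; -2*(8)^2 + 5*(8)^1 - 2 = (-128) + (40) + (-2) = -90; answer -90
Part IV: W3 = -90; c = 25; cross terms: (9*25 - 9*-7)=288, (9*-7 - 13*25)=-388, (13*28 - 26*-7)=546, (26*29 - -8*28)=978, (-8*-7 - 9*29)=-205; twice the area = |1219| = 1219; area = 1219/2; boundary points = 32 + 4 + 1 + 1 + 1 = 39; strictly interior points = area - boundary/2 + 1 = 591; answer 591

591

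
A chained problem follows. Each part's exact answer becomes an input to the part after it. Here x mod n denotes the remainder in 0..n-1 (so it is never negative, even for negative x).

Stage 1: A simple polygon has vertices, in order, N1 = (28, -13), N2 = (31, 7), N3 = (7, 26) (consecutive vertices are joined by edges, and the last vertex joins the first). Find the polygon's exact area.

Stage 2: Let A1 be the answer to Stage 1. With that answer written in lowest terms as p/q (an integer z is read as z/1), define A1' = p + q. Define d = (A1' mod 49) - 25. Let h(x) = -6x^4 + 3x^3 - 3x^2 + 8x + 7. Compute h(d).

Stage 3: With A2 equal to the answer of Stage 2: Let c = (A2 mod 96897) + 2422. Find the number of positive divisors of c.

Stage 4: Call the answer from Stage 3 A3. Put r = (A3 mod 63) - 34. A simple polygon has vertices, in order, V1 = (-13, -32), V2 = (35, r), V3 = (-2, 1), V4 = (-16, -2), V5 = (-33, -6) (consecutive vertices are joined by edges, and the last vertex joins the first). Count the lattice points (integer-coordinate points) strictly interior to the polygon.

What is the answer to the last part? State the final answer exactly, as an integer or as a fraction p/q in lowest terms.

Stage 1: cross terms: (28*7 - 31*-13)=599, (31*26 - 7*7)=757, (7*-13 - 28*26)=-819; twice the area = |537| = 537; area = 537/2; answer 537/2
Stage 2: A1 = 537/2; threaded value p + q = 539; d = -25; -6*(-25)^4 + 3*(-25)^3 - 3*(-25)^2 + 8*(-25)^1 + 7 = (-2343750) + (-46875) + (-1875) + (-200) + (7) = -2392693; answer -2392693
Stage 3: A2 = -2392693; c = 32154; 32154 = 2 * 3 * 23 * 233; number of divisors = (1+1) * (1+1) * (1+1) * (1+1) = 16; answer 16
Stage 4: A3 = 16; r = -18; cross terms: (-13*-18 - 35*-32)=1354, (35*1 - -2*-18)=-1, (-2*-2 - -16*1)=20, (-16*-6 - -33*-2)=30, (-33*-32 - -13*-6)=978; twice the area = |2381| = 2381; area = 2381/2; boundary points = 2 + 1 + 1 + 1 + 2 = 7; strictly interior points = area - boundary/2 + 1 = 1188; answer 1188

1188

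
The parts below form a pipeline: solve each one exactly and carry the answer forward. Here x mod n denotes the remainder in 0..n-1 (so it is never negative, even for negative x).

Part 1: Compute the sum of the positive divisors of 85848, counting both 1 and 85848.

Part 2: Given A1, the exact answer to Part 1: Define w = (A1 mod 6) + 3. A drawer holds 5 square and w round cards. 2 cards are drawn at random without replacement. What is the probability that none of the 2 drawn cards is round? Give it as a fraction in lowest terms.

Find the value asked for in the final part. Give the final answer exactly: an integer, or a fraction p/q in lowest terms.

Part 1: 85848 = 2^3 * 3 * 7^2 * 73; sigma = (1 + 2 + 4 + 8) * (1 + 3) * (1 + 7 + 49) * (1 + 73) = 15 * 4 * 57 * 74 = 253080; answer 253080
Part 2: A1 = 253080; w = 3; total draws C(8,2) = 28; favorable C(5,2) = 10; P = 5/14; answer 5/14

5/14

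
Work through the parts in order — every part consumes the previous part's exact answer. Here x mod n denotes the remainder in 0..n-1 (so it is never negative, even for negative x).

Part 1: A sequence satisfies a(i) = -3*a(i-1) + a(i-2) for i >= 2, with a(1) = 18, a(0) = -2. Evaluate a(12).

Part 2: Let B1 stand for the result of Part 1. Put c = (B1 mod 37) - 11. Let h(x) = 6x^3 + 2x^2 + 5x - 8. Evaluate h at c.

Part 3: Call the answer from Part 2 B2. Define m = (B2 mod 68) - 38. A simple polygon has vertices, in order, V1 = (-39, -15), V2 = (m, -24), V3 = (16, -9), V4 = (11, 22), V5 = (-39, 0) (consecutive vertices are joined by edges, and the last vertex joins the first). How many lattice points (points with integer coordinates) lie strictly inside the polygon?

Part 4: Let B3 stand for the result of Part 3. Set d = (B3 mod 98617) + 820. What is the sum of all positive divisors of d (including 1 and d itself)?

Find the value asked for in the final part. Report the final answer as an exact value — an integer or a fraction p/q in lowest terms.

Part 1: a(2) = -3*(18) + 1*(-2) = -56; iterating: a(2)=-56, a(3)=186, a(4)=-614, a(5)=2028, a(6)=-6698, a(7)=22122, a(8)=-73064, a(9)=241314, a(10)=-797006, a(11)=2632332, a(12)=-8694002; answer -8694002
Part 2: B1 = -8694002; c = 25; 6*(25)^3 + 2*(25)^2 + 5*(25)^1 - 8 = (93750) + (1250) + (125) + (-8) = 95117; answer 95117
Part 3: B2 = 95117; m = 15; cross terms: (-39*-24 - 15*-15)=1161, (15*-9 - 16*-24)=249, (16*22 - 11*-9)=451, (11*0 - -39*22)=858, (-39*-15 - -39*0)=585; twice the area = |3304| = 3304; area = 1652; boundary points = 9 + 1 + 1 + 2 + 15 = 28; strictly interior points = area - boundary/2 + 1 = 1639; answer 1639
Part 4: B3 = 1639; d = 2459; 2459 is prime, so its only divisors are 1 and 2459; sigma = 1 + 2459 = 2460; answer 2460

2460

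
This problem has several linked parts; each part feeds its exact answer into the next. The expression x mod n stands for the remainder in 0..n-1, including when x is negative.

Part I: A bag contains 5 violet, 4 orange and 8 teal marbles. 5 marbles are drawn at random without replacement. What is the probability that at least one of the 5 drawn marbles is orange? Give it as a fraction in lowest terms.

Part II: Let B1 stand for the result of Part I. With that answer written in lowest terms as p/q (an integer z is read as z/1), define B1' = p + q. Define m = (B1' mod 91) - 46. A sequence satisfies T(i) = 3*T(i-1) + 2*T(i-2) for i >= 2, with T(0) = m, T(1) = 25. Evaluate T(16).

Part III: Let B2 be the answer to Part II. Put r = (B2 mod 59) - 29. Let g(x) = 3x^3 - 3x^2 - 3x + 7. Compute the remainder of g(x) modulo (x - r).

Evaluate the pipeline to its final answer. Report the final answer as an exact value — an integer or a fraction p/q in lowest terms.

13828

Part I: total draws C(17,5) = 6188; complement C(13,5) = 1287; favorable 6188 - 1287 = 4901; P = 377/476; answer 377/476
Part II: B1 = 377/476; threaded value p + q = 853; m = -12; T(2) = 3*(25) + 2*(-12) = 51; iterating: T(2)=51, T(3)=203, T(4)=711, T(5)=2539, T(6)=9039, T(7)=32195, T(8)=114663, T(9)=408379, T(10)=1454463, T(11)=5180147, T(12)=18449367, T(13)=65708395, T(14)=234023919, T(15)=833488547, T(16)=2968513479; answer 2968513479
Part III: B2 = 2968513479; r = 17; remainder = value at the root: 3*(17)^3 - 3*(17)^2 - 3*(17)^1 + 7 = (14739) + (-867) + (-51) + (7) = 13828; answer 13828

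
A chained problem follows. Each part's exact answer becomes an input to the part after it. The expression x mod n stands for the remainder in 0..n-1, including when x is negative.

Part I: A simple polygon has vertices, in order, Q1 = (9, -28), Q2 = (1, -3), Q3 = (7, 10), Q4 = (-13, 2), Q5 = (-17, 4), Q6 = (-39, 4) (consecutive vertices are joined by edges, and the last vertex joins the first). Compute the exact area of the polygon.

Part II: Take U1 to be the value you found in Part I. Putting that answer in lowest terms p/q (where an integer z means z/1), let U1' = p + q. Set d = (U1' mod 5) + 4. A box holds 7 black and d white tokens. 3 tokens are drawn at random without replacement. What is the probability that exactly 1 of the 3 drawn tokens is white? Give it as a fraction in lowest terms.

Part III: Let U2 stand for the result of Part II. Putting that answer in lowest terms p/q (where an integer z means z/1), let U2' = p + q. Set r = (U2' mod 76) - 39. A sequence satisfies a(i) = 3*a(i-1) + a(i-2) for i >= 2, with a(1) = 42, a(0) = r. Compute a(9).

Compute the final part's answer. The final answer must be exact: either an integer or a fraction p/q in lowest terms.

603645

Part I: cross terms: (9*-3 - 1*-28)=1, (1*10 - 7*-3)=31, (7*2 - -13*10)=144, (-13*4 - -17*2)=-18, (-17*4 - -39*4)=88, (-39*-28 - 9*4)=1056; twice the area = |1302| = 1302; area = 651; answer 651
Part II: U1 = 651; threaded value p + q = 652; d = 6; total draws C(13,3) = 286; favorable C(6,1)*C(7,2) = 126; P = 63/143; answer 63/143
Part III: U2 = 63/143; threaded value p + q = 206; r = 15; a(2) = 3*(42) + 1*(15) = 141; iterating: a(2)=141, a(3)=465, a(4)=1536, a(5)=5073, a(6)=16755, a(7)=55338, a(8)=182769, a(9)=603645; answer 603645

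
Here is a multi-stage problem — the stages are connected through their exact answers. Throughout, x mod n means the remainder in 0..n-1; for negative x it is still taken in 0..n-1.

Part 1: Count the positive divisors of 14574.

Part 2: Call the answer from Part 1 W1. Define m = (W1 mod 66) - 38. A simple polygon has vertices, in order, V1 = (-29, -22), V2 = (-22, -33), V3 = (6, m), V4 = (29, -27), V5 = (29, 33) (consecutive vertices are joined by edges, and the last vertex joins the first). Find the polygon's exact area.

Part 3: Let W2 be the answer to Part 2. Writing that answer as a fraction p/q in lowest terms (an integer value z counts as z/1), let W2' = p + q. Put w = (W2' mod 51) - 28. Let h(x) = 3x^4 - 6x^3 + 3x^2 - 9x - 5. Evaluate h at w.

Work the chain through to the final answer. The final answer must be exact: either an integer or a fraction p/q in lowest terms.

351049

Part 1: 14574 = 2 * 3 * 7 * 347; number of divisors = (1+1) * (1+1) * (1+1) * (1+1) = 16; answer 16
Part 2: W1 = 16; m = -22; cross terms: (-29*-33 - -22*-22)=473, (-22*-22 - 6*-33)=682, (6*-27 - 29*-22)=476, (29*33 - 29*-27)=1740, (29*-22 - -29*33)=319; twice the area = |3690| = 3690; area = 1845; answer 1845
Part 3: W2 = 1845; threaded value p + q = 1846; w = -18; 3*(-18)^4 - 6*(-18)^3 + 3*(-18)^2 - 9*(-18)^1 - 5 = (314928) + (34992) + (972) + (162) + (-5) = 351049; answer 351049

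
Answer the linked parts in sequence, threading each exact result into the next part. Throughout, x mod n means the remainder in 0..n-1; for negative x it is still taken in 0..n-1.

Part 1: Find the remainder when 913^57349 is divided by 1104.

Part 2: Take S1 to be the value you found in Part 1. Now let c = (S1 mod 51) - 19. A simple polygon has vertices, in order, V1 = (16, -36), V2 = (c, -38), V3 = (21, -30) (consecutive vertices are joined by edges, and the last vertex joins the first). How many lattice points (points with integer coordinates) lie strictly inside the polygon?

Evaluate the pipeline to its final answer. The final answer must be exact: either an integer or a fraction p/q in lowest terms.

Part 1: squarings mod 1104: 913^1=913, 913^2=49, 913^4=193, 913^8=817, 913^16=673, 913^32=289, 913^64=721, 913^128=961, 913^256=577, 913^512=625, 913^1024=913, 913^2048=49, 913^4096=193, 913^8192=817, 913^16384=673, 913^32768=289; 913^57349 = 913^1 * 913^4 * 913^8192 * 913^16384 * 913^32768 = 625 (mod 1104); answer 625
Part 2: S1 = 625; c = -6; cross terms: (16*-38 - -6*-36)=-824, (-6*-30 - 21*-38)=978, (21*-36 - 16*-30)=-276; twice the area = |-122| = 122; area = 61; boundary points = 2 + 1 + 1 = 4; strictly interior points = area - boundary/2 + 1 = 60; answer 60

60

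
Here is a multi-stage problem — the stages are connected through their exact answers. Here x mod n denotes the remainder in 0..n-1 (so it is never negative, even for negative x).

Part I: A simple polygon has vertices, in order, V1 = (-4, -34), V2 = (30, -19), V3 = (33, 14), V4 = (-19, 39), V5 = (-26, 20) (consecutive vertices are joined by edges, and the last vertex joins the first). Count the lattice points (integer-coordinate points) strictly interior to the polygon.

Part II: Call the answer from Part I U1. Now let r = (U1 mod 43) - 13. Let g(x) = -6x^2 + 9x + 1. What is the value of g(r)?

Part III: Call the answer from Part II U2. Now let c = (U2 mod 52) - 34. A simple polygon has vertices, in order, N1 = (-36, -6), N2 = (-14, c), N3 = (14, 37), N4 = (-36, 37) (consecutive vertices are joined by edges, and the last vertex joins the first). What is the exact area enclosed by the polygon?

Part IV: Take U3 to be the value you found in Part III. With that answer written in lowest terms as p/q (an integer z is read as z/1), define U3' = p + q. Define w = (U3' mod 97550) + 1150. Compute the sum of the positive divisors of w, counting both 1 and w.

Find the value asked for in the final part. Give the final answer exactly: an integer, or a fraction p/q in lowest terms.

5808

Part I: cross terms: (-4*-19 - 30*-34)=1096, (30*14 - 33*-19)=1047, (33*39 - -19*14)=1553, (-19*20 - -26*39)=634, (-26*-34 - -4*20)=964; twice the area = |5294| = 5294; area = 2647; boundary points = 1 + 3 + 1 + 1 + 2 = 8; strictly interior points = area - boundary/2 + 1 = 2644; answer 2644
Part II: U1 = 2644; r = 8; -6*(8)^2 + 9*(8)^1 + 1 = (-384) + (72) + (1) = -311; answer -311
Part III: U2 = -311; c = -33; cross terms: (-36*-33 - -14*-6)=1104, (-14*37 - 14*-33)=-56, (14*37 - -36*37)=1850, (-36*-6 - -36*37)=1548; twice the area = |4446| = 4446; area = 2223; answer 2223
Part IV: U3 = 2223; threaded value p + q = 2224; w = 3374; 3374 = 2 * 7 * 241; sigma = (1 + 2) * (1 + 7) * (1 + 241) = 3 * 8 * 242 = 5808; answer 5808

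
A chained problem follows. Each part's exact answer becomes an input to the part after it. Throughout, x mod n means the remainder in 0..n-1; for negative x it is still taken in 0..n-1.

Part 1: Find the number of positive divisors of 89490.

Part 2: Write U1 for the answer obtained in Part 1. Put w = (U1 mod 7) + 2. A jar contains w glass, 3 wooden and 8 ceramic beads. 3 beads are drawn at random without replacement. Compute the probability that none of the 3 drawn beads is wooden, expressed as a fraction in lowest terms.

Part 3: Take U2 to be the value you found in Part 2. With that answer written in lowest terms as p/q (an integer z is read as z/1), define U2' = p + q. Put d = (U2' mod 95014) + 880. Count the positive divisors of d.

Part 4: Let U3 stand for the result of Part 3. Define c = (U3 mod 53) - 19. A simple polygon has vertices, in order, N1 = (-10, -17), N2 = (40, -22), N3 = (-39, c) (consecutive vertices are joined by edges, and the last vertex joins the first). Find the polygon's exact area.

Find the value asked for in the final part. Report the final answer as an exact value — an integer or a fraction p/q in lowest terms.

Part 1: 89490 = 2 * 3 * 5 * 19 * 157; number of divisors = (1+1) * (1+1) * (1+1) * (1+1) * (1+1) = 32; answer 32
Part 2: U1 = 32; w = 6; total draws C(17,3) = 680; favorable C(14,3) = 364; P = 91/170; answer 91/170
Part 3: U2 = 91/170; threaded value p + q = 261; d = 1141; 1141 = 7 * 163; number of divisors = (1+1) * (1+1) = 4; answer 4
Part 4: U3 = 4; c = -15; cross terms: (-10*-22 - 40*-17)=900, (40*-15 - -39*-22)=-1458, (-39*-17 - -10*-15)=513; twice the area = |-45| = 45; area = 45/2; answer 45/2

45/2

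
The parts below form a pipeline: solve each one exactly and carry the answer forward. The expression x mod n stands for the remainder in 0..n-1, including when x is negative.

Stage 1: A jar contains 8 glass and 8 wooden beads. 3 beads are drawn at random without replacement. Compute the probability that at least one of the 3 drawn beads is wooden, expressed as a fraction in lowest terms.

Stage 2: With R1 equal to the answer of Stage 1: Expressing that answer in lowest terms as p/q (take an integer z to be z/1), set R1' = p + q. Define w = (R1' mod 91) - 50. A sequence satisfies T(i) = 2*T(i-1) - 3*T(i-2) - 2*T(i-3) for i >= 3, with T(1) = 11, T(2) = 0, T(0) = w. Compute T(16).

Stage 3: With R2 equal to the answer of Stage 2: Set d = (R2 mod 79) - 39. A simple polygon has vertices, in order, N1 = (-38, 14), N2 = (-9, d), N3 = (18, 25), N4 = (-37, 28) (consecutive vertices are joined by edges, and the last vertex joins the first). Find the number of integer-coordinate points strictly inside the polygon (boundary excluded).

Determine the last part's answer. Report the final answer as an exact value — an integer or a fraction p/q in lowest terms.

Stage 1: total draws C(16,3) = 560; complement C(8,3) = 56; favorable 560 - 56 = 504; P = 9/10; answer 9/10
Stage 2: R1 = 9/10; threaded value p + q = 19; w = -31; T(3) = 2*(0) - 3*(11) - 2*(-31) = 29; iterating: T(3)=29, T(4)=36, T(5)=-15, T(6)=-196, T(7)=-419, T(8)=-220, T(9)=1209, T(10)=3916, T(11)=4645, T(12)=-4876, T(13)=-31519, T(14)=-57700, T(15)=-11091, T(16)=213956; answer 213956
Stage 3: R2 = 213956; d = -15; cross terms: (-38*-15 - -9*14)=696, (-9*25 - 18*-15)=45, (18*28 - -37*25)=1429, (-37*14 - -38*28)=546; twice the area = |2716| = 2716; area = 1358; boundary points = 29 + 1 + 1 + 1 = 32; strictly interior points = area - boundary/2 + 1 = 1343; answer 1343

1343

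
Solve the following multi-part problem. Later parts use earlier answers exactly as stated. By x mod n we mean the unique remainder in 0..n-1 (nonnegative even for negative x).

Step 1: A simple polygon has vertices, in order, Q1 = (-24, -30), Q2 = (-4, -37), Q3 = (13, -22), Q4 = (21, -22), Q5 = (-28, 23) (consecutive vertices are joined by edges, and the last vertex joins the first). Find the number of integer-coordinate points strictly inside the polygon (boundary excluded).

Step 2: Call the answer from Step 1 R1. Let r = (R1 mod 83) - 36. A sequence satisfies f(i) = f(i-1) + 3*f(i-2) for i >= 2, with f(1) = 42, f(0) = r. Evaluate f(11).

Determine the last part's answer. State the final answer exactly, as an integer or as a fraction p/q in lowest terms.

171795

Step 1: cross terms: (-24*-37 - -4*-30)=768, (-4*-22 - 13*-37)=569, (13*-22 - 21*-22)=176, (21*23 - -28*-22)=-133, (-28*-30 - -24*23)=1392; twice the area = |2772| = 2772; area = 1386; boundary points = 1 + 1 + 8 + 1 + 1 = 12; strictly interior points = area - boundary/2 + 1 = 1381; answer 1381
Step 2: R1 = 1381; r = 17; f(2) = 1*(42) + 3*(17) = 93; iterating: f(2)=93, f(3)=219, f(4)=498, f(5)=1155, f(6)=2649, f(7)=6114, f(8)=14061, f(9)=32403, f(10)=74586, f(11)=171795; answer 171795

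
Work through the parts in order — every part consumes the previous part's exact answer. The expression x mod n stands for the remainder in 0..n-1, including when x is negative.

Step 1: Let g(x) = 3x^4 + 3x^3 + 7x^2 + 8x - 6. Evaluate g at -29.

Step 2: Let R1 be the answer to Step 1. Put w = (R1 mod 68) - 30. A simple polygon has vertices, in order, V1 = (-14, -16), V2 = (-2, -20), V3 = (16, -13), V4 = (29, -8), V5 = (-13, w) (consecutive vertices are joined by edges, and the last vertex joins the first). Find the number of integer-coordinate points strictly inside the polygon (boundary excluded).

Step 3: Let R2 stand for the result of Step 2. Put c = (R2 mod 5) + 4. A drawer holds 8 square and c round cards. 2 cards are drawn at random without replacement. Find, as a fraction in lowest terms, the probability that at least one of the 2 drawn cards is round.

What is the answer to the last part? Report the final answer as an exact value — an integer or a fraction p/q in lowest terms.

11/15

Step 1: 3*(-29)^4 + 3*(-29)^3 + 7*(-29)^2 + 8*(-29)^1 - 6 = (2121843) + (-73167) + (5887) + (-232) + (-6) = 2054325; answer 2054325
Step 2: R1 = 2054325; w = 15; cross terms: (-14*-20 - -2*-16)=248, (-2*-13 - 16*-20)=346, (16*-8 - 29*-13)=249, (29*15 - -13*-8)=331, (-13*-16 - -14*15)=418; twice the area = |1592| = 1592; area = 796; boundary points = 4 + 1 + 1 + 1 + 1 = 8; strictly interior points = area - boundary/2 + 1 = 793; answer 793
Step 3: R2 = 793; c = 7; total draws C(15,2) = 105; complement C(8,2) = 28; favorable 105 - 28 = 77; P = 11/15; answer 11/15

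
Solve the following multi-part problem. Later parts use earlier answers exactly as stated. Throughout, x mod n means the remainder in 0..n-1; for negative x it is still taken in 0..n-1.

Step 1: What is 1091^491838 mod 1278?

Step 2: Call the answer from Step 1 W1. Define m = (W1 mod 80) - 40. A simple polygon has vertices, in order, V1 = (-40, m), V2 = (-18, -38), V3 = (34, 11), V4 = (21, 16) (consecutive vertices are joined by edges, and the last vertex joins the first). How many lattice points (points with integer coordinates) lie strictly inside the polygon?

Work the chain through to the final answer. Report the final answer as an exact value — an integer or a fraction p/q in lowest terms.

1217

Step 1: squarings mod 1278: 1091^1=1091, 1091^2=463, 1091^4=943, 1091^8=1039, 1091^16=889, 1091^32=517, 1091^64=187, 1091^128=463, 1091^256=943, 1091^512=1039, 1091^1024=889, 1091^2048=517, 1091^4096=187, 1091^8192=463, 1091^16384=943, 1091^32768=1039, 1091^65536=889, 1091^131072=517, 1091^262144=187; 1091^491838 = 1091^2 * 1091^4 * 1091^8 * 1091^16 * 1091^32 * 1091^256 * 1091^32768 * 1091^65536 * 1091^131072 * 1091^262144 = 91 (mod 1278); answer 91
Step 2: W1 = 91; m = -29; cross terms: (-40*-38 - -18*-29)=998, (-18*11 - 34*-38)=1094, (34*16 - 21*11)=313, (21*-29 - -40*16)=31; twice the area = |2436| = 2436; area = 1218; boundary points = 1 + 1 + 1 + 1 = 4; strictly interior points = area - boundary/2 + 1 = 1217; answer 1217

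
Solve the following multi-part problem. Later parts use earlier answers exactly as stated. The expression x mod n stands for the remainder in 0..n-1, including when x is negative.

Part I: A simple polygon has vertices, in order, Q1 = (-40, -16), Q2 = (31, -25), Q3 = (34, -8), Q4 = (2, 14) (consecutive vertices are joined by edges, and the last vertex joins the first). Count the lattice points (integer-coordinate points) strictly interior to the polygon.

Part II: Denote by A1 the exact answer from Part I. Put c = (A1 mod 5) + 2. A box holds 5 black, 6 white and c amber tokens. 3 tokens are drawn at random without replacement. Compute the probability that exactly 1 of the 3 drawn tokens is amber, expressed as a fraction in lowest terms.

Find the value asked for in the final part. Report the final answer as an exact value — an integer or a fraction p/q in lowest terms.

Part I: cross terms: (-40*-25 - 31*-16)=1496, (31*-8 - 34*-25)=602, (34*14 - 2*-8)=492, (2*-16 - -40*14)=528; twice the area = |3118| = 3118; area = 1559; boundary points = 1 + 1 + 2 + 6 = 10; strictly interior points = area - boundary/2 + 1 = 1555; answer 1555
Part II: A1 = 1555; c = 2; total draws C(13,3) = 286; favorable C(2,1)*C(11,2) = 110; P = 5/13; answer 5/13

5/13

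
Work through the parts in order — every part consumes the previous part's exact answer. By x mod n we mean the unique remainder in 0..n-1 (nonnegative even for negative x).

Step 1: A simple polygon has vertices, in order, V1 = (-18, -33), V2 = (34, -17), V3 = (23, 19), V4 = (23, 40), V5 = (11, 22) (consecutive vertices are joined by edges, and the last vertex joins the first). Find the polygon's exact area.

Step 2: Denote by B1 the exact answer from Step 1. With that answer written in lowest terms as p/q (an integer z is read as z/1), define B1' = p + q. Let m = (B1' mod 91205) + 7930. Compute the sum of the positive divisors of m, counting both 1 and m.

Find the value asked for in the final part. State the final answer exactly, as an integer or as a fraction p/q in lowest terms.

Step 1: cross terms: (-18*-17 - 34*-33)=1428, (34*19 - 23*-17)=1037, (23*40 - 23*19)=483, (23*22 - 11*40)=66, (11*-33 - -18*22)=33; twice the area = |3047| = 3047; area = 3047/2; answer 3047/2
Step 2: B1 = 3047/2; threaded value p + q = 3049; m = 10979; 10979 is prime, so its only divisors are 1 and 10979; sigma = 1 + 10979 = 10980; answer 10980

10980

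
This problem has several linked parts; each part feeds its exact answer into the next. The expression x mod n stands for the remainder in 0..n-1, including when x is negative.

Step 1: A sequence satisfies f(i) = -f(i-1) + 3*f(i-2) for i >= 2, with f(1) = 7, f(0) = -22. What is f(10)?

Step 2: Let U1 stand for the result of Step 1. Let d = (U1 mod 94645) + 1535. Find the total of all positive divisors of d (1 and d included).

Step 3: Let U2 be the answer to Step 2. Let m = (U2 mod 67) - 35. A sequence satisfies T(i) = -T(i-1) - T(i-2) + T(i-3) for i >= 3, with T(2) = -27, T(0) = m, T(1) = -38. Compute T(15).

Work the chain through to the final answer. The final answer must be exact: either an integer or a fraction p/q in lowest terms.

Step 1: f(2) = -1*(7) + 3*(-22) = -73; iterating: f(2)=-73, f(3)=94, f(4)=-313, f(5)=595, f(6)=-1534, f(7)=3319, f(8)=-7921, f(9)=17878, f(10)=-41641; answer -41641
Step 2: U1 = -41641; d = 54539; 54539 is prime, so its only divisors are 1 and 54539; sigma = 1 + 54539 = 54540; answer 54540
Step 3: U2 = 54540; m = -33; T(3) = -1*(-27) - 1*(-38) + 1*(-33) = 32; iterating: T(3)=32, T(4)=-43, T(5)=-16, T(6)=91, T(7)=-118, T(8)=11, T(9)=198, T(10)=-327, T(11)=140, T(12)=385, T(13)=-852, T(14)=607, T(15)=630; answer 630

630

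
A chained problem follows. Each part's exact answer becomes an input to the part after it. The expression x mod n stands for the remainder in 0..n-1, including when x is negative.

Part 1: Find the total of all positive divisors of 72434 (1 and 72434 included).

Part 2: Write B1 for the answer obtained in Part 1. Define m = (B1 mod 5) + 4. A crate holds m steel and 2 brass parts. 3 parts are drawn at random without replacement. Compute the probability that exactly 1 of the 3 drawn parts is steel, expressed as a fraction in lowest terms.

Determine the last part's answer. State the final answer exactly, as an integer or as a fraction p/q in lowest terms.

Part 1: 72434 = 2 * 36217; sigma = (1 + 2) * (1 + 36217) = 3 * 36218 = 108654; answer 108654
Part 2: B1 = 108654; m = 8; total draws C(10,3) = 120; favorable C(8,1)*C(2,2) = 8; P = 1/15; answer 1/15

1/15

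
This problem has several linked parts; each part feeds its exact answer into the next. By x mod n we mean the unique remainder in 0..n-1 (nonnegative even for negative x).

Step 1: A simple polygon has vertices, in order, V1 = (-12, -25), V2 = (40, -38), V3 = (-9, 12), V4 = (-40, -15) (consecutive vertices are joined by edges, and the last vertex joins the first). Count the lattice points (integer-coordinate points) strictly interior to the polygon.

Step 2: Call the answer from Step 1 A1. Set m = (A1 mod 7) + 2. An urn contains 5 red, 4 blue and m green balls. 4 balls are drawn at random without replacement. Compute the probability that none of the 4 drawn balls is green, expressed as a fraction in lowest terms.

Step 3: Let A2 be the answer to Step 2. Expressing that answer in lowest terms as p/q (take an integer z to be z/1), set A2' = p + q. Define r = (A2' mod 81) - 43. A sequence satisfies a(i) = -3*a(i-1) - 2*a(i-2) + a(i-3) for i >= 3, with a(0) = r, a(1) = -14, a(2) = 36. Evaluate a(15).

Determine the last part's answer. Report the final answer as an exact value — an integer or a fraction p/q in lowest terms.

Step 1: cross terms: (-12*-38 - 40*-25)=1456, (40*12 - -9*-38)=138, (-9*-15 - -40*12)=615, (-40*-25 - -12*-15)=820; twice the area = |3029| = 3029; area = 3029/2; boundary points = 13 + 1 + 1 + 2 = 17; strictly interior points = area - boundary/2 + 1 = 1507; answer 1507
Step 2: A1 = 1507; m = 4; total draws C(13,4) = 715; favorable C(9,4) = 126; P = 126/715; answer 126/715
Step 3: A2 = 126/715; threaded value p + q = 841; r = -12; a(3) = -3*(36) - 2*(-14) + 1*(-12) = -92; iterating: a(3)=-92, a(4)=190, a(5)=-350, a(6)=578, a(7)=-844, a(8)=1026, a(9)=-812, a(10)=-460, a(11)=4030, a(12)=-11982, a(13)=27426, a(14)=-54284, a(15)=96018; answer 96018

96018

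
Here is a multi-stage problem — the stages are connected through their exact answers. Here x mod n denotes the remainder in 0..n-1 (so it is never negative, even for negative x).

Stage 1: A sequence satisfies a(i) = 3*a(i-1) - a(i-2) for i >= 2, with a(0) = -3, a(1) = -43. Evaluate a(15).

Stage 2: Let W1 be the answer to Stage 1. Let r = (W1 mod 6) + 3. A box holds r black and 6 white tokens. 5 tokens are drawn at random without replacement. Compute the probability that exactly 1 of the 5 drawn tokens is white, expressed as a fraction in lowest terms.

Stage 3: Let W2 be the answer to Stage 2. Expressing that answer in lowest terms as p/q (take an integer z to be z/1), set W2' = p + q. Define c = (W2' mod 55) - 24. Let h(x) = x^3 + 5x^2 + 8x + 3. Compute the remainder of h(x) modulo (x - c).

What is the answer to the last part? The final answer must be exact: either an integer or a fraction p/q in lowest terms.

Stage 1: a(2) = 3*(-43) - 1*(-3) = -126; iterating: a(2)=-126, a(3)=-335, a(4)=-879, a(5)=-2302, a(6)=-6027, a(7)=-15779, a(8)=-41310, a(9)=-108151, a(10)=-283143, a(11)=-741278, a(12)=-1940691, a(13)=-5080795, a(14)=-13301694, a(15)=-34824287; answer -34824287
Stage 2: W1 = -34824287; r = 4; total draws C(10,5) = 252; favorable C(6,1)*C(4,4) = 6; P = 1/42; answer 1/42
Stage 3: W2 = 1/42; threaded value p + q = 43; c = 19; remainder = value at the root: 1*(19)^3 + 5*(19)^2 + 8*(19)^1 + 3 = (6859) + (1805) + (152) + (3) = 8819; answer 8819

8819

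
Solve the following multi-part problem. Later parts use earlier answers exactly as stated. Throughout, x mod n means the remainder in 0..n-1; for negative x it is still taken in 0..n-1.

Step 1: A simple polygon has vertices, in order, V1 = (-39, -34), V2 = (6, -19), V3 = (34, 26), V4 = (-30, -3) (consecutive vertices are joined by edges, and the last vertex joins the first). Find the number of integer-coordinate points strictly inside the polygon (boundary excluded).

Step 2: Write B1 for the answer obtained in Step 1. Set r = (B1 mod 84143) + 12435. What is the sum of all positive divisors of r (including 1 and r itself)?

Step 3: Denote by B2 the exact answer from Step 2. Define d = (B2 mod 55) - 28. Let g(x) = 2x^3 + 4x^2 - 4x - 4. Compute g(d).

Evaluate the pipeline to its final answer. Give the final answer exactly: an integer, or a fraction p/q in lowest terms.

17516

Step 1: cross terms: (-39*-19 - 6*-34)=945, (6*26 - 34*-19)=802, (34*-3 - -30*26)=678, (-30*-34 - -39*-3)=903; twice the area = |3328| = 3328; area = 1664; boundary points = 15 + 1 + 1 + 1 = 18; strictly interior points = area - boundary/2 + 1 = 1656; answer 1656
Step 2: B1 = 1656; r = 14091; 14091 = 3 * 7 * 11 * 61; sigma = (1 + 3) * (1 + 7) * (1 + 11) * (1 + 61) = 4 * 8 * 12 * 62 = 23808; answer 23808
Step 3: B2 = 23808; d = 20; 2*(20)^3 + 4*(20)^2 - 4*(20)^1 - 4 = (16000) + (1600) + (-80) + (-4) = 17516; answer 17516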